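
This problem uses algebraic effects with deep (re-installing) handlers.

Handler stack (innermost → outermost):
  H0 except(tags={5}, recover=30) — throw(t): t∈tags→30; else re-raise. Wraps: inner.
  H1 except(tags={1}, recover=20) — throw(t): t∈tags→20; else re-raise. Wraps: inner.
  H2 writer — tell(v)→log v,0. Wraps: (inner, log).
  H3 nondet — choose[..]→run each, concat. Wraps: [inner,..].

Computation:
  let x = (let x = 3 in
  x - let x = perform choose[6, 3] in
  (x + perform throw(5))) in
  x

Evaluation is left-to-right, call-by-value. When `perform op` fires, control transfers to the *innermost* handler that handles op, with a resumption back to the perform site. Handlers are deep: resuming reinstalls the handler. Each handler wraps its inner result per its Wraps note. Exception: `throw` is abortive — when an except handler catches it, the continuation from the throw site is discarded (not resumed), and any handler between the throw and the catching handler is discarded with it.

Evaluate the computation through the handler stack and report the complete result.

Answer: [(30, ()), (30, ())]

Step-by-step:
choose[6, 3] @ H3
  branch[0] choose=6:
    throw(5) @ H0 caught ⇒ 30
    H1 returns 30
    H2 returns (30, ())
    H3 returns [(30, ())]
  branch[1] choose=3:
    throw(5) @ H0 caught ⇒ 30
    H1 returns 30
    H2 returns (30, ())
    H3 returns [(30, ())]
= [(30, ()), (30, ())]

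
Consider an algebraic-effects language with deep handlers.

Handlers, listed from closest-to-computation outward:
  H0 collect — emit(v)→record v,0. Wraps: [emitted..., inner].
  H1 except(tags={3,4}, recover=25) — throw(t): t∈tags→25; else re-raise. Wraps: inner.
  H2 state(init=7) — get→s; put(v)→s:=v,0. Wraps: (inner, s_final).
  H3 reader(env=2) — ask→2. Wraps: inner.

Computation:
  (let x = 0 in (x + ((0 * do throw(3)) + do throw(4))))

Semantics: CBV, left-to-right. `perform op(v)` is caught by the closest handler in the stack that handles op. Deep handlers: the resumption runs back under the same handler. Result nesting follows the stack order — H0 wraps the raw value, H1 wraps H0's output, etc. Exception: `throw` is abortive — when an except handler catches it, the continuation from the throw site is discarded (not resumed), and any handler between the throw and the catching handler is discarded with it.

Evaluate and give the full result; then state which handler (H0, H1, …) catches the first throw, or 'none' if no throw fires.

Working:
throw(3) @ H1 caught ⇒ 25
H2 returns (25, 7)
H3 returns (25, 7)
= (25, 7)

Answer: (25, 7) ; first throw caught by: H1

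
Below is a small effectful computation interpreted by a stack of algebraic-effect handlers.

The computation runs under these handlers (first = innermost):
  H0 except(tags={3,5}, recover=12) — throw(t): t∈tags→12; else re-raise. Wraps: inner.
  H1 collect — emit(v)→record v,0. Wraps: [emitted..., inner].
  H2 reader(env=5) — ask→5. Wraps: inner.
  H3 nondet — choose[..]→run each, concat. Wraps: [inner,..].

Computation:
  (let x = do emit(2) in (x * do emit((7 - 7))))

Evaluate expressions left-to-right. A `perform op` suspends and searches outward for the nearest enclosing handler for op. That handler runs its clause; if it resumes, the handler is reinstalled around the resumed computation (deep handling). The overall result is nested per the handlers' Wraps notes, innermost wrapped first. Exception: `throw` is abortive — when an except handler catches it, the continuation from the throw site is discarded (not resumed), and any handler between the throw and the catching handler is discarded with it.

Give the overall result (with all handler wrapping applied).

Answer: [[2, 0, 0]]

Working:
emit(2) @ H1 ⇒ out+=2
emit(0) @ H1 ⇒ out+=0
H0 returns 0
H1 returns [2, 0, 0]
H2 returns [2, 0, 0]
H3 returns [[2, 0, 0]]
= [[2, 0, 0]]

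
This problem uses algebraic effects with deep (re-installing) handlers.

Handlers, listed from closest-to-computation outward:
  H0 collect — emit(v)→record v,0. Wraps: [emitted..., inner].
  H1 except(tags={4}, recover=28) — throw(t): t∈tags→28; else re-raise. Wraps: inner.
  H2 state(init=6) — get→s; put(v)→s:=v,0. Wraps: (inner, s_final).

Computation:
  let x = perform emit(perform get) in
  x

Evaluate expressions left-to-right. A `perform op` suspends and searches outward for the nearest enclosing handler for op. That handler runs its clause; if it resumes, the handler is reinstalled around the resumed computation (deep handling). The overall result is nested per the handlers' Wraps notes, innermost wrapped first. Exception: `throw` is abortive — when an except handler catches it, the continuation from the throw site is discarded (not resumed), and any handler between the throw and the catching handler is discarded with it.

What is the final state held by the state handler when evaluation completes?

Answer: 6

Step-by-step:
get @ H2 ⇒ 6
emit(6) @ H0 ⇒ out+=6
H0 returns [6, 0]
H1 returns [6, 0]
H2 returns ([6, 0], 6)
= ([6, 0], 6)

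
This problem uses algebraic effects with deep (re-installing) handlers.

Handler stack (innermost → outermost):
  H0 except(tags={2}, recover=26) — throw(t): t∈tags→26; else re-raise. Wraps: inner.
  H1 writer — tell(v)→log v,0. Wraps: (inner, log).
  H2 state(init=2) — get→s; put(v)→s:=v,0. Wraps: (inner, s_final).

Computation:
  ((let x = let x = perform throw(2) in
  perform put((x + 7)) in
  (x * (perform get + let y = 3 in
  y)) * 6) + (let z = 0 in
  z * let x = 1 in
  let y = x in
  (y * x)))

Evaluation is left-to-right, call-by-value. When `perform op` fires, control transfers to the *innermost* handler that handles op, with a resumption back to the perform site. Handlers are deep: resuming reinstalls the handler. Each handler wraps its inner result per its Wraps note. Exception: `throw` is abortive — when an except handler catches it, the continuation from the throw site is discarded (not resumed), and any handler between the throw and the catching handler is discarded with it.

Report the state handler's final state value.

Answer: 2

Evaluation trace:
throw(2) @ H0 caught ⇒ 26
H1 returns (26, ())
H2 returns ((26, ()), 2)
= ((26, ()), 2)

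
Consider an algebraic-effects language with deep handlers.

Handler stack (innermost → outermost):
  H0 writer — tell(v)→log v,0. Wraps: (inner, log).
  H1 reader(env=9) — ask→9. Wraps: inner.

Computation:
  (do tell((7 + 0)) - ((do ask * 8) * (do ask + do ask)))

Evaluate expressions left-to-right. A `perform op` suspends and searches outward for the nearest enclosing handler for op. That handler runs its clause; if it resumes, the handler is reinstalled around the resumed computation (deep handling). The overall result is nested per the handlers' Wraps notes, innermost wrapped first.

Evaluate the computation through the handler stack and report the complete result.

Answer: (-1296, (7))

Step-by-step:
tell(7) @ H0 ⇒ log+=7
ask @ H1 ⇒ 9
ask @ H1 ⇒ 9
ask @ H1 ⇒ 9
H0 returns (-1296, (7))
H1 returns (-1296, (7))
= (-1296, (7))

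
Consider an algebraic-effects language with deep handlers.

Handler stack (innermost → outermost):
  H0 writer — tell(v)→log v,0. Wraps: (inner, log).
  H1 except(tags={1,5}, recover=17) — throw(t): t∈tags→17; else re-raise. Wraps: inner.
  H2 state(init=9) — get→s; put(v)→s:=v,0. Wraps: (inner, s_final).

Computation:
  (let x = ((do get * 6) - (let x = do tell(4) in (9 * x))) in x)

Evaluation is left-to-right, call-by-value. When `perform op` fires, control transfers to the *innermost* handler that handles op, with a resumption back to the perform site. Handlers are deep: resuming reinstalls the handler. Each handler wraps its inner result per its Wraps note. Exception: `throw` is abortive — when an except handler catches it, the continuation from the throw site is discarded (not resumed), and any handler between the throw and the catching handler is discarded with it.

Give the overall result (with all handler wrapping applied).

Step-by-step:
get @ H2 ⇒ 9
tell(4) @ H0 ⇒ log+=4
H0 returns (54, (4))
H1 returns (54, (4))
H2 returns ((54, (4)), 9)
= ((54, (4)), 9)

Answer: ((54, (4)), 9)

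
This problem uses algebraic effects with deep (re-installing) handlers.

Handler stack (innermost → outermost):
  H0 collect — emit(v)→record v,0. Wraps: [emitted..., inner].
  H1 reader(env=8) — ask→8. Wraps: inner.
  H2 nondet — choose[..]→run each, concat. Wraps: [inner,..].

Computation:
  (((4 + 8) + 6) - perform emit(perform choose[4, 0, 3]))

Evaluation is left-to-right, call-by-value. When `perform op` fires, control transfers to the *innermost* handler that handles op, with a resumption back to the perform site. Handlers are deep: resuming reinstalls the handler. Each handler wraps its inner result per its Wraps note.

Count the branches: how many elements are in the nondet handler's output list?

Step-by-step:
choose[4, 0, 3] @ H2
  branch[0] choose=4:
    emit(4) @ H0 ⇒ out+=4
    H0 returns [4, 18]
    H1 returns [4, 18]
    H2 returns [[4, 18]]
  branch[1] choose=0:
    emit(0) @ H0 ⇒ out+=0
    H0 returns [0, 18]
    H1 returns [0, 18]
    H2 returns [[0, 18]]
  branch[2] choose=3:
    emit(3) @ H0 ⇒ out+=3
    H0 returns [3, 18]
    H1 returns [3, 18]
    H2 returns [[3, 18]]
= [[4, 18], [0, 18], [3, 18]]

Answer: 3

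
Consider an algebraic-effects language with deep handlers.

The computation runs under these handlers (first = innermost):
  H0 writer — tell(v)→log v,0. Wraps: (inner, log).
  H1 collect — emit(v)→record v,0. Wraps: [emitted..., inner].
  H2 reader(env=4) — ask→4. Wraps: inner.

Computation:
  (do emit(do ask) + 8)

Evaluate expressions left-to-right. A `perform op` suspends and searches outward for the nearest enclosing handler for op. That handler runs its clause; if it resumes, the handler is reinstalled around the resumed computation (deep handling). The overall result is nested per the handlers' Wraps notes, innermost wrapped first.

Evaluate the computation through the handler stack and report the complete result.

Answer: [4, (8, ())]

Evaluation trace:
ask @ H2 ⇒ 4
emit(4) @ H1 ⇒ out+=4
H0 returns (8, ())
H1 returns [4, (8, ())]
H2 returns [4, (8, ())]
= [4, (8, ())]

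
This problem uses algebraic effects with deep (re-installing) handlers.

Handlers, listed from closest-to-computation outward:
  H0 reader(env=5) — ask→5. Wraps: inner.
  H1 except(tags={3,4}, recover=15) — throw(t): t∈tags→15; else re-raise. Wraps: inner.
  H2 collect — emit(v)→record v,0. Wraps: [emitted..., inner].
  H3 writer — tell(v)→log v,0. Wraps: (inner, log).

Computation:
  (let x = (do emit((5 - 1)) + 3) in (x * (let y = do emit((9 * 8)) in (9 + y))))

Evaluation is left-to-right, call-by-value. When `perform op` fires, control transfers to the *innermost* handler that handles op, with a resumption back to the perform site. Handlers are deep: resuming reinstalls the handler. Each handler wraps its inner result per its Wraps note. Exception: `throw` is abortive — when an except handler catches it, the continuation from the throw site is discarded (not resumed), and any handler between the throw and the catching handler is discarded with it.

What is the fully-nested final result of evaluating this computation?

Step-by-step:
emit(4) @ H2 ⇒ out+=4
emit(72) @ H2 ⇒ out+=72
H0 returns 27
H1 returns 27
H2 returns [4, 72, 27]
H3 returns ([4, 72, 27], ())
= ([4, 72, 27], ())

Answer: ([4, 72, 27], ())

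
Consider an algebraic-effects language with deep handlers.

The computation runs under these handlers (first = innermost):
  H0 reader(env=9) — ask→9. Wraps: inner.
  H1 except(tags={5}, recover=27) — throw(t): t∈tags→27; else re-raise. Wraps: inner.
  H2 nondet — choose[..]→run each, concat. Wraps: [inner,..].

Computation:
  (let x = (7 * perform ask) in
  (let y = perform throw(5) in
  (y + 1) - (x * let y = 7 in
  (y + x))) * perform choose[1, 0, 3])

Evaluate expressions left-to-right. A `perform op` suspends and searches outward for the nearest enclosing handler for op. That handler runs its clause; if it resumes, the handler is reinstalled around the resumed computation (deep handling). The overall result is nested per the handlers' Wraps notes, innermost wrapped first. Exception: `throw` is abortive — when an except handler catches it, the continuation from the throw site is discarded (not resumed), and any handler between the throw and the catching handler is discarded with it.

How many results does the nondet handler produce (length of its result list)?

Step-by-step:
ask @ H0 ⇒ 9
throw(5) @ H1 caught ⇒ 27
H2 returns [27]
= [27]

Answer: 1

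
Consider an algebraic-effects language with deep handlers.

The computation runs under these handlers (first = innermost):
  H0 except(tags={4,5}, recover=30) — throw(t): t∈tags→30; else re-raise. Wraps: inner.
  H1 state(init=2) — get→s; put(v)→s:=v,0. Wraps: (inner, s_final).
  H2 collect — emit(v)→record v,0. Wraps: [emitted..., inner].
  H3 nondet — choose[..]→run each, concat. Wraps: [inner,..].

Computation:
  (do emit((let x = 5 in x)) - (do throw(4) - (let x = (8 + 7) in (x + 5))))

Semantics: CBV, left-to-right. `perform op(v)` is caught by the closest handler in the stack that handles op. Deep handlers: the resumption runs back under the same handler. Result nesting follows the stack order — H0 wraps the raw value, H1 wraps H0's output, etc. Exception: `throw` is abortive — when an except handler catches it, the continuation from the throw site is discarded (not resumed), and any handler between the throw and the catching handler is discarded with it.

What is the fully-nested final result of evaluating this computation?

Working:
emit(5) @ H2 ⇒ out+=5
throw(4) @ H0 caught ⇒ 30
H1 returns (30, 2)
H2 returns [5, (30, 2)]
H3 returns [[5, (30, 2)]]
= [[5, (30, 2)]]

Answer: [[5, (30, 2)]]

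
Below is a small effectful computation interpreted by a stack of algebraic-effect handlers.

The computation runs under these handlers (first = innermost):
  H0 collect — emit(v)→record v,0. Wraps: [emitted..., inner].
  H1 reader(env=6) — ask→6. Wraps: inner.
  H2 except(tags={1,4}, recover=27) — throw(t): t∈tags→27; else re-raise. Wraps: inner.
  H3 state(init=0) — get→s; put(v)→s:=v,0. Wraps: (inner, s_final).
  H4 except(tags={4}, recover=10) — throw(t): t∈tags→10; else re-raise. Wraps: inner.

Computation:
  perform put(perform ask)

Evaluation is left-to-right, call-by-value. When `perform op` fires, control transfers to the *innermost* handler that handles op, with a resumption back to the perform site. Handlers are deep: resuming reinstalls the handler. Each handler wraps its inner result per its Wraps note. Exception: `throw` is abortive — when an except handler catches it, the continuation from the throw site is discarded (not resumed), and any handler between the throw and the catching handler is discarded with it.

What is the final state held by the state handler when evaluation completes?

Working:
ask @ H1 ⇒ 6
put(6) @ H3 ⇒ s:=6
H0 returns [0]
H1 returns [0]
H2 returns [0]
H3 returns ([0], 6)
H4 returns ([0], 6)
= ([0], 6)

Answer: 6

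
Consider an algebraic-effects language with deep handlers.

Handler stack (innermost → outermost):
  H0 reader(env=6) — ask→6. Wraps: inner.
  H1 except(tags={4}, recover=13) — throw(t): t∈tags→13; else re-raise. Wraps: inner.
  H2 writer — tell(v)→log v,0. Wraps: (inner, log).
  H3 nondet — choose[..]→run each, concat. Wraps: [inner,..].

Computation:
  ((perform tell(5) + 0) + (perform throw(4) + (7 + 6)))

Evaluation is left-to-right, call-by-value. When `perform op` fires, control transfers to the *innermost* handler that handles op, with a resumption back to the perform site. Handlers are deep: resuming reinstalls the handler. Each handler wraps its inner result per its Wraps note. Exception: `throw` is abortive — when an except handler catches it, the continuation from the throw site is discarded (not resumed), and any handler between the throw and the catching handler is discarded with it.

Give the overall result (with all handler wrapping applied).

Answer: [(13, (5))]

Step-by-step:
tell(5) @ H2 ⇒ log+=5
throw(4) @ H1 caught ⇒ 13
H2 returns (13, (5))
H3 returns [(13, (5))]
= [(13, (5))]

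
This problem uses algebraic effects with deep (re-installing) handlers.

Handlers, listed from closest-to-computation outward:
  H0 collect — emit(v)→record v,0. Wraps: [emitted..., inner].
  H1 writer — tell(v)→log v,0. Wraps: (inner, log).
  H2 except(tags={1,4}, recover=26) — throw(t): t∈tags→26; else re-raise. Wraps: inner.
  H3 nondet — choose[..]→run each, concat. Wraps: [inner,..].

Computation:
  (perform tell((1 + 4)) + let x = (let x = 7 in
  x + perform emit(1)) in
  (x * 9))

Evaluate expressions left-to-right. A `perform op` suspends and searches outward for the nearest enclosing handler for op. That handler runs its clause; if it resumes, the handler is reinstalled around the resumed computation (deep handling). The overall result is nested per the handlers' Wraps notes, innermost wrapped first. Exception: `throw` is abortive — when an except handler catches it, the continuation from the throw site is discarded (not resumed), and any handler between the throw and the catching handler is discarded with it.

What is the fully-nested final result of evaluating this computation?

Step-by-step:
tell(5) @ H1 ⇒ log+=5
emit(1) @ H0 ⇒ out+=1
H0 returns [1, 63]
H1 returns ([1, 63], (5))
H2 returns ([1, 63], (5))
H3 returns [([1, 63], (5))]
= [([1, 63], (5))]

Answer: [([1, 63], (5))]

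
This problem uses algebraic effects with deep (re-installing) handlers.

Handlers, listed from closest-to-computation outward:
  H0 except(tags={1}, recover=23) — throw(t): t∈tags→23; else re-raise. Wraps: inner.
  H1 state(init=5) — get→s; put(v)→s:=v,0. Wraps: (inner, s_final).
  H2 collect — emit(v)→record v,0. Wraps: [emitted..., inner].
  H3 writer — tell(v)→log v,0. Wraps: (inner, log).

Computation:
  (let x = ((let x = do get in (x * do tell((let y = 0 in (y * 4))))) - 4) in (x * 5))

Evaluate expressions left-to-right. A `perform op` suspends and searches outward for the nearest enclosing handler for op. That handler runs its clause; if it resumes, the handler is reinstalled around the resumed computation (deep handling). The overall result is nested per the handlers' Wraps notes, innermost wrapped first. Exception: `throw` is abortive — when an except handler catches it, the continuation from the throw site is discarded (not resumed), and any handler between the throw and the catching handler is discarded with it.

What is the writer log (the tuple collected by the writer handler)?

Answer: (0)

Step-by-step:
get @ H1 ⇒ 5
tell(0) @ H3 ⇒ log+=0
H0 returns -20
H1 returns (-20, 5)
H2 returns [(-20, 5)]
H3 returns ([(-20, 5)], (0))
= ([(-20, 5)], (0))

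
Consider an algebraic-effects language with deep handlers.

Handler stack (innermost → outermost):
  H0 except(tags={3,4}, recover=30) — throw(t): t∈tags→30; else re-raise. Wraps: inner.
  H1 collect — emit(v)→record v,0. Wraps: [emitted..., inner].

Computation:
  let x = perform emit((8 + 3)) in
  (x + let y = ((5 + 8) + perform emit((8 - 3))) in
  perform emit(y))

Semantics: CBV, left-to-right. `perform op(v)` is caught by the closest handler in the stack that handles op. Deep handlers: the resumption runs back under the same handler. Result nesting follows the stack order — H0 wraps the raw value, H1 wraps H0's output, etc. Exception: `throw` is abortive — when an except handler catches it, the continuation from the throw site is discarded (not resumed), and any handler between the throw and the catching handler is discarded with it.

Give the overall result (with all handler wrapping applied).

Answer: [11, 5, 13, 0]

Evaluation trace:
emit(11) @ H1 ⇒ out+=11
emit(5) @ H1 ⇒ out+=5
emit(13) @ H1 ⇒ out+=13
H0 returns 0
H1 returns [11, 5, 13, 0]
= [11, 5, 13, 0]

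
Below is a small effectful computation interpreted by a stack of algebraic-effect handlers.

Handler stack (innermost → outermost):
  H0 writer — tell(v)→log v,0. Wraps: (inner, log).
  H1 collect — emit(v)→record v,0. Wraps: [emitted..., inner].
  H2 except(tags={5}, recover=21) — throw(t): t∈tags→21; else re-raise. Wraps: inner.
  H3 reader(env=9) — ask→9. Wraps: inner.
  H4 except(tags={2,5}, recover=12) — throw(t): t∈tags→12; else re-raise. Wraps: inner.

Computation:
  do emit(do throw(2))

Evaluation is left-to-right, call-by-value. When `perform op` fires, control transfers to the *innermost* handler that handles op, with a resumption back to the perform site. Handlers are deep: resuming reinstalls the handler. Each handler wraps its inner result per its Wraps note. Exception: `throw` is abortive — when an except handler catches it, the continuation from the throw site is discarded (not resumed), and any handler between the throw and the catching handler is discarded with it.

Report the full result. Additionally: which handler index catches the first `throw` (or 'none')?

Step-by-step:
throw(2) @ H2 re-raised
throw(2) @ H4 caught ⇒ 12
= 12

Answer: 12 ; first throw caught by: H4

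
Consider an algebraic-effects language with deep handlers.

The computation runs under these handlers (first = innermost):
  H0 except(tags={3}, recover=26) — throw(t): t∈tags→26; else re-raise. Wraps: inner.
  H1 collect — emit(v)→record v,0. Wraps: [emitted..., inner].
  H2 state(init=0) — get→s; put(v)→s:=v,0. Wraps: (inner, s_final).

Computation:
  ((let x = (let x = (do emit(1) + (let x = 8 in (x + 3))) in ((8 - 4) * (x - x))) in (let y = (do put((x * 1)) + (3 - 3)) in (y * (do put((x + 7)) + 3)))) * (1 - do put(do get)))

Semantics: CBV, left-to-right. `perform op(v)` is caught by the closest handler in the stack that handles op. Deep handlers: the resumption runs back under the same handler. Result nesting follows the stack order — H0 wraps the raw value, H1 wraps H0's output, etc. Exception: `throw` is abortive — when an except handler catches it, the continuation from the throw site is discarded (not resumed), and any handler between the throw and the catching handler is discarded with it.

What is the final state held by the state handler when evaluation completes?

Answer: 7

Evaluation trace:
emit(1) @ H1 ⇒ out+=1
put(0) @ H2 ⇒ s:=0
put(7) @ H2 ⇒ s:=7
get @ H2 ⇒ 7
put(7) @ H2 ⇒ s:=7
H0 returns 0
H1 returns [1, 0]
H2 returns ([1, 0], 7)
= ([1, 0], 7)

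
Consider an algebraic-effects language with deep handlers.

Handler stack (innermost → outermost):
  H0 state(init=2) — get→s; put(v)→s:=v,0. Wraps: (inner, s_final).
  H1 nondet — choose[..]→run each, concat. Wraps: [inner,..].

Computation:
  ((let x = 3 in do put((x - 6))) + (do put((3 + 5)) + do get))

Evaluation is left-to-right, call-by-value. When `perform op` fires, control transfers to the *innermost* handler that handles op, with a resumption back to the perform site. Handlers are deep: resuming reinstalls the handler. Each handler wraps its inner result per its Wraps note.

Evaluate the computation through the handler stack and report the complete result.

Answer: [(8, 8)]

Evaluation trace:
put(-3) @ H0 ⇒ s:=-3
put(8) @ H0 ⇒ s:=8
get @ H0 ⇒ 8
H0 returns (8, 8)
H1 returns [(8, 8)]
= [(8, 8)]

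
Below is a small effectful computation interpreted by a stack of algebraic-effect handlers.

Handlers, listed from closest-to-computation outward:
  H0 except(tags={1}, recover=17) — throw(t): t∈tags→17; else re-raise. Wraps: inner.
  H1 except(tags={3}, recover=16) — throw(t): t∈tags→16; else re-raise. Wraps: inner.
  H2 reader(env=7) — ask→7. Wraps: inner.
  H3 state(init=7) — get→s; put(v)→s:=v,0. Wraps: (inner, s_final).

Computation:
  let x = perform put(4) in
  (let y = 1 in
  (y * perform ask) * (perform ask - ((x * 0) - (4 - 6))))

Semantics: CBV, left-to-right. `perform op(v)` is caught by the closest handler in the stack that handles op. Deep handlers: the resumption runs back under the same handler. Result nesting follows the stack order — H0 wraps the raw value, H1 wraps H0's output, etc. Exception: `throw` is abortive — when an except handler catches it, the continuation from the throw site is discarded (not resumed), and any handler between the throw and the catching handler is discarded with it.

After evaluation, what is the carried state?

Working:
put(4) @ H3 ⇒ s:=4
ask @ H2 ⇒ 7
ask @ H2 ⇒ 7
H0 returns 35
H1 returns 35
H2 returns 35
H3 returns (35, 4)
= (35, 4)

Answer: 4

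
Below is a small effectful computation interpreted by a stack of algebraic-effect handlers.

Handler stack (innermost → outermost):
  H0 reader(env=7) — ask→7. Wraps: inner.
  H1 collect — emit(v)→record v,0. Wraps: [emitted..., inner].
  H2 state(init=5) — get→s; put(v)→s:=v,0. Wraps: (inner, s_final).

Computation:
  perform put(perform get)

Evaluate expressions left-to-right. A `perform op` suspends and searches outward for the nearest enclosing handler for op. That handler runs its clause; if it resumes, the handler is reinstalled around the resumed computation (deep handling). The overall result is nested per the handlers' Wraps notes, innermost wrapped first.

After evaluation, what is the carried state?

Answer: 5

Working:
get @ H2 ⇒ 5
put(5) @ H2 ⇒ s:=5
H0 returns 0
H1 returns [0]
H2 returns ([0], 5)
= ([0], 5)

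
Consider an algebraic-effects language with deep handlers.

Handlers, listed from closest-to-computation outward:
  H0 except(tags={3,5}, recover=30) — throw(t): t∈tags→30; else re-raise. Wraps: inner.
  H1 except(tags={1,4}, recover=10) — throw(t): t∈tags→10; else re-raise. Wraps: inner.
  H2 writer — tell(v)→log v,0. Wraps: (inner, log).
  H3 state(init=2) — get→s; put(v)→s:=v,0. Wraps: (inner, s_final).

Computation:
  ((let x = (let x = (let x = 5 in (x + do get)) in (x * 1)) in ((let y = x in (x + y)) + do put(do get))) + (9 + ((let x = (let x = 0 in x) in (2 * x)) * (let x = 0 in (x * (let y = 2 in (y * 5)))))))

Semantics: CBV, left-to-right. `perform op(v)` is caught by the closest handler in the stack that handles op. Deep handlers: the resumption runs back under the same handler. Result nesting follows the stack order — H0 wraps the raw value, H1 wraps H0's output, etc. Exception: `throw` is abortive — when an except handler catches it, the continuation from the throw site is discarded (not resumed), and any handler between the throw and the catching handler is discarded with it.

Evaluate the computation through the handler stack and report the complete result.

Step-by-step:
get @ H3 ⇒ 2
get @ H3 ⇒ 2
put(2) @ H3 ⇒ s:=2
H0 returns 23
H1 returns 23
H2 returns (23, ())
H3 returns ((23, ()), 2)
= ((23, ()), 2)

Answer: ((23, ()), 2)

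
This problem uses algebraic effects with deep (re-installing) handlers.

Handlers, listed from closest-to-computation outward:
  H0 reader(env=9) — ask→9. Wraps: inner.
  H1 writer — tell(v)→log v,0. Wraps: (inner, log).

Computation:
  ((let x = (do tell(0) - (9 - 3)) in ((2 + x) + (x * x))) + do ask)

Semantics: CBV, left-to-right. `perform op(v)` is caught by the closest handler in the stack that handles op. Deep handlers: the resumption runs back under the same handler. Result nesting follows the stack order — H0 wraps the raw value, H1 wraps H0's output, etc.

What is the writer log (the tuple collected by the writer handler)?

Step-by-step:
tell(0) @ H1 ⇒ log+=0
ask @ H0 ⇒ 9
H0 returns 41
H1 returns (41, (0))
= (41, (0))

Answer: (0)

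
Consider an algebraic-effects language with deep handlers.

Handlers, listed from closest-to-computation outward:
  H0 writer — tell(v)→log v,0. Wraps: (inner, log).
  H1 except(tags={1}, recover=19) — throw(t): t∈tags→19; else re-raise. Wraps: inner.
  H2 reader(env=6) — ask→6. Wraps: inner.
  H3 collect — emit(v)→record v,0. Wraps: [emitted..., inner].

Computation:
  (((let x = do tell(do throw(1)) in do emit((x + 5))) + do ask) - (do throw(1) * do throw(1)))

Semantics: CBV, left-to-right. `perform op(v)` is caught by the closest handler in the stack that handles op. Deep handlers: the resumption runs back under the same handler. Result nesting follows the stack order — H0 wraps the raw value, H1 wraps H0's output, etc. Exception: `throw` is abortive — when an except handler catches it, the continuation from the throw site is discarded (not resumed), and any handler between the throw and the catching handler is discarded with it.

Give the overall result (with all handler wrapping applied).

Answer: [19]

Evaluation trace:
throw(1) @ H1 caught ⇒ 19
H2 returns 19
H3 returns [19]
= [19]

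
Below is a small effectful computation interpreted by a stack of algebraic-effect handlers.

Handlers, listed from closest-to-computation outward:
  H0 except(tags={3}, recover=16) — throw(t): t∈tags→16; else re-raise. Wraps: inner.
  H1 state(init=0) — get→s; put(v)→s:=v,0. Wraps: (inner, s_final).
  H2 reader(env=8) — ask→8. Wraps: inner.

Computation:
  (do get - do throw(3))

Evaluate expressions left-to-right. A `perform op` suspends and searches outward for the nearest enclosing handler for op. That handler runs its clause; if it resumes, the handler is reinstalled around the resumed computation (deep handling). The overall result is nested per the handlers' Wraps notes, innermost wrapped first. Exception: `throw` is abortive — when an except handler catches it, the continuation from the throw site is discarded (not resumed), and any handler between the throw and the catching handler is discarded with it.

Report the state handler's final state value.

Answer: 0

Step-by-step:
get @ H1 ⇒ 0
throw(3) @ H0 caught ⇒ 16
H1 returns (16, 0)
H2 returns (16, 0)
= (16, 0)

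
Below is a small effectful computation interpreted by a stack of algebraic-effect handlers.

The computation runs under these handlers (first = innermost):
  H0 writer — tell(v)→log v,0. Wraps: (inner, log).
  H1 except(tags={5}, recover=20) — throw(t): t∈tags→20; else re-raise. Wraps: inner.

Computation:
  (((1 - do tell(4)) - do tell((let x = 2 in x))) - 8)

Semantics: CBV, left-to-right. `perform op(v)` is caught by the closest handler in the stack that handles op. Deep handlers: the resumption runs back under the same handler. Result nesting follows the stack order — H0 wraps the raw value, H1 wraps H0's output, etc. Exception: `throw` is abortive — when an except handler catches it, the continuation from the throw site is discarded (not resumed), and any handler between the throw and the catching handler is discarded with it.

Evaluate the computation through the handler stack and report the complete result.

Working:
tell(4) @ H0 ⇒ log+=4
tell(2) @ H0 ⇒ log+=2
H0 returns (-7, (4, 2))
H1 returns (-7, (4, 2))
= (-7, (4, 2))

Answer: (-7, (4, 2))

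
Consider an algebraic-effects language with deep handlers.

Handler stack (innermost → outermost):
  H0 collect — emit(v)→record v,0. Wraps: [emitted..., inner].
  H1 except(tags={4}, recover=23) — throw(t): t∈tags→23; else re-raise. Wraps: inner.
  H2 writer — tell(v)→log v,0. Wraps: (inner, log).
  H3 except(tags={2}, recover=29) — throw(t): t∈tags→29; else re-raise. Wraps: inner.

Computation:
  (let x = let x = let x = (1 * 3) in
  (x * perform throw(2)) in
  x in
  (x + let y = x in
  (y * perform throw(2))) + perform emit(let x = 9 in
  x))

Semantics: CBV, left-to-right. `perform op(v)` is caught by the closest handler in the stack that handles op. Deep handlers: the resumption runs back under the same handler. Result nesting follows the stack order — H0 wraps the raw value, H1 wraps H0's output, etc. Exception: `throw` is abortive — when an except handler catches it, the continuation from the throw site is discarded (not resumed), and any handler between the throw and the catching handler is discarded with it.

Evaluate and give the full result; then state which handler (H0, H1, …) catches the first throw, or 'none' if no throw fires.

Step-by-step:
throw(2) @ H1 re-raised
throw(2) @ H3 caught ⇒ 29
= 29

Answer: 29 ; first throw caught by: H3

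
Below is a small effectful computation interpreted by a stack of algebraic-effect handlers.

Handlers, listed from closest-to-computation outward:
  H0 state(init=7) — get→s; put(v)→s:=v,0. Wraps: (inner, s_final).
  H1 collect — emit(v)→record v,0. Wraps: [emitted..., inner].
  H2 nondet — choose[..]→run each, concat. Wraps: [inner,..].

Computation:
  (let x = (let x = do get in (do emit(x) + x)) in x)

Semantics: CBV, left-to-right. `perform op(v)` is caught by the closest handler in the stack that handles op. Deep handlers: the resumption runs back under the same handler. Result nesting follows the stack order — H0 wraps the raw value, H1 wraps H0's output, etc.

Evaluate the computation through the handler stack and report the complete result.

Evaluation trace:
get @ H0 ⇒ 7
emit(7) @ H1 ⇒ out+=7
H0 returns (7, 7)
H1 returns [7, (7, 7)]
H2 returns [[7, (7, 7)]]
= [[7, (7, 7)]]

Answer: [[7, (7, 7)]]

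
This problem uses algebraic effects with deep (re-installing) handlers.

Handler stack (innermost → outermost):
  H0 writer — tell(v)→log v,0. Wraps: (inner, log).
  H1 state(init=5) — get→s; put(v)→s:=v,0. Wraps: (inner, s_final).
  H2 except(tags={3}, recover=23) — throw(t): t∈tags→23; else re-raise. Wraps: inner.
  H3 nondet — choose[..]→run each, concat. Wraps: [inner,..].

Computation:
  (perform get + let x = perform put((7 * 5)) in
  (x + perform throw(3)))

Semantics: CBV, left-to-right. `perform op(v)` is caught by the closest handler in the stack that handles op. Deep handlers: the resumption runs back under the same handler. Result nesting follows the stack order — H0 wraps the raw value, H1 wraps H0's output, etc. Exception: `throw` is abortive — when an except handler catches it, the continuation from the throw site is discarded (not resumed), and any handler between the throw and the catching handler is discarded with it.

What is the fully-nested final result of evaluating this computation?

Answer: [23]

Working:
get @ H1 ⇒ 5
put(35) @ H1 ⇒ s:=35
throw(3) @ H2 caught ⇒ 23
H3 returns [23]
= [23]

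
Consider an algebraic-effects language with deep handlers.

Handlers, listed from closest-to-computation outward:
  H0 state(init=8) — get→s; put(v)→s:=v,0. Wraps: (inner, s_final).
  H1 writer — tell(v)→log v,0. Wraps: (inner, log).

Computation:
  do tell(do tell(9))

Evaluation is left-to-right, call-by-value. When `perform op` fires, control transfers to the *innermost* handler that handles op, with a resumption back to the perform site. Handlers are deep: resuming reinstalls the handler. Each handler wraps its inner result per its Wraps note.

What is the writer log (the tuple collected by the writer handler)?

Answer: (9, 0)

Evaluation trace:
tell(9) @ H1 ⇒ log+=9
tell(0) @ H1 ⇒ log+=0
H0 returns (0, 8)
H1 returns ((0, 8), (9, 0))
= ((0, 8), (9, 0))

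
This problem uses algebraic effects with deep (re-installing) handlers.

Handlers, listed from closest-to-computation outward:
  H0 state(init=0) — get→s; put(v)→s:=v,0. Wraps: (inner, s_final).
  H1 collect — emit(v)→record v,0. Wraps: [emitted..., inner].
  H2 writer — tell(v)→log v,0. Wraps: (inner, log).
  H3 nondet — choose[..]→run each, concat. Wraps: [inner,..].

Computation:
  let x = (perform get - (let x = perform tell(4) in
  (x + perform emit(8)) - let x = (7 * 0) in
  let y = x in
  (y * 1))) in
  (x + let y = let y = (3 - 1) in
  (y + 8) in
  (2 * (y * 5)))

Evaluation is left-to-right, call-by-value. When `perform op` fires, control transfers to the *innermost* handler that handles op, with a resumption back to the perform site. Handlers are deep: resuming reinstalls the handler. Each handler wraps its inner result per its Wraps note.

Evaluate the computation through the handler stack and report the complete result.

Evaluation trace:
get @ H0 ⇒ 0
tell(4) @ H2 ⇒ log+=4
emit(8) @ H1 ⇒ out+=8
H0 returns (100, 0)
H1 returns [8, (100, 0)]
H2 returns ([8, (100, 0)], (4))
H3 returns [([8, (100, 0)], (4))]
= [([8, (100, 0)], (4))]

Answer: [([8, (100, 0)], (4))]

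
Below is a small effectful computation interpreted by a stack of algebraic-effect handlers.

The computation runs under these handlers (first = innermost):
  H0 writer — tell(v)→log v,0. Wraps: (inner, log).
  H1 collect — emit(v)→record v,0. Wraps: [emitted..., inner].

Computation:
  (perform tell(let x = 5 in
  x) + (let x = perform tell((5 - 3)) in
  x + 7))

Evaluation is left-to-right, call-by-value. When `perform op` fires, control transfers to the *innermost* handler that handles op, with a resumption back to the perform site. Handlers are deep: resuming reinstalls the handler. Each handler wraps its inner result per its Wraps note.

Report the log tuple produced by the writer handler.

Answer: (5, 2)

Evaluation trace:
tell(5) @ H0 ⇒ log+=5
tell(2) @ H0 ⇒ log+=2
H0 returns (7, (5, 2))
H1 returns [(7, (5, 2))]
= [(7, (5, 2))]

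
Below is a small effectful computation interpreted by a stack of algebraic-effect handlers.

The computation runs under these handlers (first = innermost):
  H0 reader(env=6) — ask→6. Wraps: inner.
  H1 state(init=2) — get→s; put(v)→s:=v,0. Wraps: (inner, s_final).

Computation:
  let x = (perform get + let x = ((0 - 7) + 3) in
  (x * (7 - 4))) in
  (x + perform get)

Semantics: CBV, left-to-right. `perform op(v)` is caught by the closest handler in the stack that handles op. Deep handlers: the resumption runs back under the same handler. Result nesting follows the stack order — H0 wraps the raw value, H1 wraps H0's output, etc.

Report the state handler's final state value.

Answer: 2

Working:
get @ H1 ⇒ 2
get @ H1 ⇒ 2
H0 returns -8
H1 returns (-8, 2)
= (-8, 2)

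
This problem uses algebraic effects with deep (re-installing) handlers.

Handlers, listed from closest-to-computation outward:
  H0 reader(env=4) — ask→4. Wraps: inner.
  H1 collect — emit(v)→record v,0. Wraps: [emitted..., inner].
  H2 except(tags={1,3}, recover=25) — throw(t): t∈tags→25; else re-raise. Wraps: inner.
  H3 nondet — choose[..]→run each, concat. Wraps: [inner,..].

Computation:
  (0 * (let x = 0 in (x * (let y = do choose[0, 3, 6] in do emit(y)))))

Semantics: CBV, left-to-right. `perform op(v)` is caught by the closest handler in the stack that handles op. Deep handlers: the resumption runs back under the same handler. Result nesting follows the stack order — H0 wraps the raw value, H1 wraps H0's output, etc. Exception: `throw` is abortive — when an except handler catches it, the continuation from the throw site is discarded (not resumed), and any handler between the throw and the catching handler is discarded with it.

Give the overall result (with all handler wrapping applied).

Answer: [[0, 0], [3, 0], [6, 0]]

Evaluation trace:
choose[0, 3, 6] @ H3
  branch[0] choose=0:
    emit(0) @ H1 ⇒ out+=0
    H0 returns 0
    H1 returns [0, 0]
    H2 returns [0, 0]
    H3 returns [[0, 0]]
  branch[1] choose=3:
    emit(3) @ H1 ⇒ out+=3
    H0 returns 0
    H1 returns [3, 0]
    H2 returns [3, 0]
    H3 returns [[3, 0]]
  branch[2] choose=6:
    emit(6) @ H1 ⇒ out+=6
    H0 returns 0
    H1 returns [6, 0]
    H2 returns [6, 0]
    H3 returns [[6, 0]]
= [[0, 0], [3, 0], [6, 0]]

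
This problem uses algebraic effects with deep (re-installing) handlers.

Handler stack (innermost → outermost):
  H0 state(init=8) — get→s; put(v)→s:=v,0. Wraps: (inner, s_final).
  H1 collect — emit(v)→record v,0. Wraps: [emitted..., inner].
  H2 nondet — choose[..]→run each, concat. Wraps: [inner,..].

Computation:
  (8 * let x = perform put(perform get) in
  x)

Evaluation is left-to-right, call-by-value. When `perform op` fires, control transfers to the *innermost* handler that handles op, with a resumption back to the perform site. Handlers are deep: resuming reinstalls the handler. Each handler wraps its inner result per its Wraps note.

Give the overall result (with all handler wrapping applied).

Working:
get @ H0 ⇒ 8
put(8) @ H0 ⇒ s:=8
H0 returns (0, 8)
H1 returns [(0, 8)]
H2 returns [[(0, 8)]]
= [[(0, 8)]]

Answer: [[(0, 8)]]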